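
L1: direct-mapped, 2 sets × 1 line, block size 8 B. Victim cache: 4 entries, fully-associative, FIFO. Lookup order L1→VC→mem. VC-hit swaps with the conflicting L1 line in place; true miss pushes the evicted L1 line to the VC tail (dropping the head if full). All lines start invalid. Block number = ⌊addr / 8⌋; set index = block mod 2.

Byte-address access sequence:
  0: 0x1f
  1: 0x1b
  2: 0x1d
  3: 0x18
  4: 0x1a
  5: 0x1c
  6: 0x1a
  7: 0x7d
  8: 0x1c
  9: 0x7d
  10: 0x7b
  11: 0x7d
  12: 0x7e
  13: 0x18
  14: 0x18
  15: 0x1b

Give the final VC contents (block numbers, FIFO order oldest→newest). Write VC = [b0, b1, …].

#0 0x1f→b3/s1 MISS; vc=[]
#1 0x1b→b3/s1 L1-HIT; vc=[]
#2 0x1d→b3/s1 L1-HIT; vc=[]
#3 0x18→b3/s1 L1-HIT; vc=[]
#4 0x1a→b3/s1 L1-HIT; vc=[]
#5 0x1c→b3/s1 L1-HIT; vc=[]
#6 0x1a→b3/s1 L1-HIT; vc=[]
#7 0x7d→b15/s1 MISS; vc=[3]
#8 0x1c→b3/s1 VC-HIT; vc=[15]
#9 0x7d→b15/s1 VC-HIT; vc=[3]
#10 0x7b→b15/s1 L1-HIT; vc=[3]
#11 0x7d→b15/s1 L1-HIT; vc=[3]
#12 0x7e→b15/s1 L1-HIT; vc=[3]
#13 0x18→b3/s1 VC-HIT; vc=[15]
#14 0x18→b3/s1 L1-HIT; vc=[15]
#15 0x1b→b3/s1 L1-HIT; vc=[15]

VC = [15]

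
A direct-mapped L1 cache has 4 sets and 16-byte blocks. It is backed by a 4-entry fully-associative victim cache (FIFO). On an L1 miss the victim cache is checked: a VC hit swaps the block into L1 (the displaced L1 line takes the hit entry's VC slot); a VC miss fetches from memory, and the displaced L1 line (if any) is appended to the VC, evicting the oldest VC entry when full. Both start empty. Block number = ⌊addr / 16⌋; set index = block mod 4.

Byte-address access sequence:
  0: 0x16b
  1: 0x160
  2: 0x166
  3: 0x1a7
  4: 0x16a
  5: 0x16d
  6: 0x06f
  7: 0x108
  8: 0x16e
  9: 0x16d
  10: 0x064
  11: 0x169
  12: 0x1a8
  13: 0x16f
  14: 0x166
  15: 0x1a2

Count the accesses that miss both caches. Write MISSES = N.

MISSES = 4

0: 0x16b (blk 22, set 2) → MISS  vc=[]
1: 0x160 (blk 22, set 2) → L1-HIT  vc=[]
2: 0x166 (blk 22, set 2) → L1-HIT  vc=[]
3: 0x1a7 (blk 26, set 2) → MISS  vc=[22]
4: 0x16a (blk 22, set 2) → VC-HIT  vc=[26]
5: 0x16d (blk 22, set 2) → L1-HIT  vc=[26]
6: 0x6f (blk 6, set 2) → MISS  vc=[26, 22]
7: 0x108 (blk 16, set 0) → MISS  vc=[26, 22]
8: 0x16e (blk 22, set 2) → VC-HIT  vc=[26, 6]
9: 0x16d (blk 22, set 2) → L1-HIT  vc=[26, 6]
10: 0x64 (blk 6, set 2) → VC-HIT  vc=[26, 22]
11: 0x169 (blk 22, set 2) → VC-HIT  vc=[26, 6]
12: 0x1a8 (blk 26, set 2) → VC-HIT  vc=[22, 6]
13: 0x16f (blk 22, set 2) → VC-HIT  vc=[26, 6]
14: 0x166 (blk 22, set 2) → L1-HIT  vc=[26, 6]
15: 0x1a2 (blk 26, set 2) → VC-HIT  vc=[22, 6]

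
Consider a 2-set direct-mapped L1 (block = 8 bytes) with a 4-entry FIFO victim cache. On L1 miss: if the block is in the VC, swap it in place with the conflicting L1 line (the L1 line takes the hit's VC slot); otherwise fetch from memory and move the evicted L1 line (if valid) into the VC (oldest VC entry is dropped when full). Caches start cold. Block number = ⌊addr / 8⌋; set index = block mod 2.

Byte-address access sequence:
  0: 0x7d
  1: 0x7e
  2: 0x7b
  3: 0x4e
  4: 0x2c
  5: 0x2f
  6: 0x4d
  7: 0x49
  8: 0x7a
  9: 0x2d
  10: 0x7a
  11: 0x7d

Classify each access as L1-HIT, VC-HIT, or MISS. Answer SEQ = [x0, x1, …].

  [0] addr=0x7d blk=15 s=1: MISS | VC []
  [1] addr=0x7e blk=15 s=1: L1-HIT | VC []
  [2] addr=0x7b blk=15 s=1: L1-HIT | VC []
  [3] addr=0x4e blk=9 s=1: MISS | VC [15]
  [4] addr=0x2c blk=5 s=1: MISS | VC [15, 9]
  [5] addr=0x2f blk=5 s=1: L1-HIT | VC [15, 9]
  [6] addr=0x4d blk=9 s=1: VC-HIT | VC [15, 5]
  [7] addr=0x49 blk=9 s=1: L1-HIT | VC [15, 5]
  [8] addr=0x7a blk=15 s=1: VC-HIT | VC [9, 5]
  [9] addr=0x2d blk=5 s=1: VC-HIT | VC [9, 15]
  [10] addr=0x7a blk=15 s=1: VC-HIT | VC [9, 5]
  [11] addr=0x7d blk=15 s=1: L1-HIT | VC [9, 5]

SEQ = [MISS, L1-HIT, L1-HIT, MISS, MISS, L1-HIT, VC-HIT, L1-HIT, VC-HIT, VC-HIT, VC-HIT, L1-HIT]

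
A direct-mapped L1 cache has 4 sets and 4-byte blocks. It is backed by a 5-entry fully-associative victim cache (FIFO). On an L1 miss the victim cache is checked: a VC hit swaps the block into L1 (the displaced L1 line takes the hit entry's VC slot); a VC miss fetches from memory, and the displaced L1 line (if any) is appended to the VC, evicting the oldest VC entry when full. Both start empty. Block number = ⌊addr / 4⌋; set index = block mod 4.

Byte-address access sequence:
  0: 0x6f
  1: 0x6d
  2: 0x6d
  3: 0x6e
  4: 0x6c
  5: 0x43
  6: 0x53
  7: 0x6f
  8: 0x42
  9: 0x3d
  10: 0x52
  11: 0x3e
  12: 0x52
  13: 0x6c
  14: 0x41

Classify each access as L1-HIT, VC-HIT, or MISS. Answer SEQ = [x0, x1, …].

  [0] addr=0x6f blk=27 s=3: MISS | VC []
  [1] addr=0x6d blk=27 s=3: L1-HIT | VC []
  [2] addr=0x6d blk=27 s=3: L1-HIT | VC []
  [3] addr=0x6e blk=27 s=3: L1-HIT | VC []
  [4] addr=0x6c blk=27 s=3: L1-HIT | VC []
  [5] addr=0x43 blk=16 s=0: MISS | VC []
  [6] addr=0x53 blk=20 s=0: MISS | VC [16]
  [7] addr=0x6f blk=27 s=3: L1-HIT | VC [16]
  [8] addr=0x42 blk=16 s=0: VC-HIT | VC [20]
  [9] addr=0x3d blk=15 s=3: MISS | VC [20, 27]
  [10] addr=0x52 blk=20 s=0: VC-HIT | VC [16, 27]
  [11] addr=0x3e blk=15 s=3: L1-HIT | VC [16, 27]
  [12] addr=0x52 blk=20 s=0: L1-HIT | VC [16, 27]
  [13] addr=0x6c blk=27 s=3: VC-HIT | VC [16, 15]
  [14] addr=0x41 blk=16 s=0: VC-HIT | VC [20, 15]

SEQ = [MISS, L1-HIT, L1-HIT, L1-HIT, L1-HIT, MISS, MISS, L1-HIT, VC-HIT, MISS, VC-HIT, L1-HIT, L1-HIT, VC-HIT, VC-HIT]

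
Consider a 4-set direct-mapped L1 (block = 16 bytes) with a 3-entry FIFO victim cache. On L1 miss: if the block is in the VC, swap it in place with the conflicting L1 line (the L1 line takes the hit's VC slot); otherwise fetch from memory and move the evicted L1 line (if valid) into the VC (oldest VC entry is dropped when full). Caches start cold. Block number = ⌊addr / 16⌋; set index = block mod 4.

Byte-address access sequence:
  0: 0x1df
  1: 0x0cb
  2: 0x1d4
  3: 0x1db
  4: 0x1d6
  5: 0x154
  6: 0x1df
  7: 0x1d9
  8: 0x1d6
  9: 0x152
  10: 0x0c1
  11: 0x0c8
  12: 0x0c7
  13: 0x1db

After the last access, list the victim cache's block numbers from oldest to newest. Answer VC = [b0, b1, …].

VC = [21]

#0 0x1df→b29/s1 MISS; vc=[]
#1 0xcb→b12/s0 MISS; vc=[]
#2 0x1d4→b29/s1 L1-HIT; vc=[]
#3 0x1db→b29/s1 L1-HIT; vc=[]
#4 0x1d6→b29/s1 L1-HIT; vc=[]
#5 0x154→b21/s1 MISS; vc=[29]
#6 0x1df→b29/s1 VC-HIT; vc=[21]
#7 0x1d9→b29/s1 L1-HIT; vc=[21]
#8 0x1d6→b29/s1 L1-HIT; vc=[21]
#9 0x152→b21/s1 VC-HIT; vc=[29]
#10 0xc1→b12/s0 L1-HIT; vc=[29]
#11 0xc8→b12/s0 L1-HIT; vc=[29]
#12 0xc7→b12/s0 L1-HIT; vc=[29]
#13 0x1db→b29/s1 VC-HIT; vc=[21]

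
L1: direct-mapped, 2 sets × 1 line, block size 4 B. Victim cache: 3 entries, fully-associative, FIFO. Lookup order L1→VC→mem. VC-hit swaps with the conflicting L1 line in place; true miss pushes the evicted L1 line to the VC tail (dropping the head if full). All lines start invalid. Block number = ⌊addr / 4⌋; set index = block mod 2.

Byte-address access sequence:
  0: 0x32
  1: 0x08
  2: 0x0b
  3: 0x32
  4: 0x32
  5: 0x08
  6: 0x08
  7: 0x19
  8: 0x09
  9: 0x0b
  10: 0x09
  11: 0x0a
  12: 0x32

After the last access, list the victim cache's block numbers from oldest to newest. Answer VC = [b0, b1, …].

VC = [2, 6]

#0 0x32→b12/s0 MISS; vc=[]
#1 0x8→b2/s0 MISS; vc=[12]
#2 0xb→b2/s0 L1-HIT; vc=[12]
#3 0x32→b12/s0 VC-HIT; vc=[2]
#4 0x32→b12/s0 L1-HIT; vc=[2]
#5 0x8→b2/s0 VC-HIT; vc=[12]
#6 0x8→b2/s0 L1-HIT; vc=[12]
#7 0x19→b6/s0 MISS; vc=[12,2]
#8 0x9→b2/s0 VC-HIT; vc=[12,6]
#9 0xb→b2/s0 L1-HIT; vc=[12,6]
#10 0x9→b2/s0 L1-HIT; vc=[12,6]
#11 0xa→b2/s0 L1-HIT; vc=[12,6]
#12 0x32→b12/s0 VC-HIT; vc=[2,6]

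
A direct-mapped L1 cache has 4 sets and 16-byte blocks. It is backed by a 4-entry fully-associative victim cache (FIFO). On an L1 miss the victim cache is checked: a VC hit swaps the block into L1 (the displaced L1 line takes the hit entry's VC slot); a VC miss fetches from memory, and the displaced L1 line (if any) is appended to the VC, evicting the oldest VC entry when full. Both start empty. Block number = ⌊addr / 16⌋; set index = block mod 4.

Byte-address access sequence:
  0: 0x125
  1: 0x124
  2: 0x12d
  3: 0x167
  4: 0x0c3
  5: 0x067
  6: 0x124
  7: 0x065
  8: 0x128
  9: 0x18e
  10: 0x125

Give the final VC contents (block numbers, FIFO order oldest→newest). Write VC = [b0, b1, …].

VC = [6, 22, 12]

  [0] addr=0x125 blk=18 s=2: MISS | VC []
  [1] addr=0x124 blk=18 s=2: L1-HIT | VC []
  [2] addr=0x12d blk=18 s=2: L1-HIT | VC []
  [3] addr=0x167 blk=22 s=2: MISS | VC [18]
  [4] addr=0xc3 blk=12 s=0: MISS | VC [18]
  [5] addr=0x67 blk=6 s=2: MISS | VC [18, 22]
  [6] addr=0x124 blk=18 s=2: VC-HIT | VC [6, 22]
  [7] addr=0x65 blk=6 s=2: VC-HIT | VC [18, 22]
  [8] addr=0x128 blk=18 s=2: VC-HIT | VC [6, 22]
  [9] addr=0x18e blk=24 s=0: MISS | VC [6, 22, 12]
  [10] addr=0x125 blk=18 s=2: L1-HIT | VC [6, 22, 12]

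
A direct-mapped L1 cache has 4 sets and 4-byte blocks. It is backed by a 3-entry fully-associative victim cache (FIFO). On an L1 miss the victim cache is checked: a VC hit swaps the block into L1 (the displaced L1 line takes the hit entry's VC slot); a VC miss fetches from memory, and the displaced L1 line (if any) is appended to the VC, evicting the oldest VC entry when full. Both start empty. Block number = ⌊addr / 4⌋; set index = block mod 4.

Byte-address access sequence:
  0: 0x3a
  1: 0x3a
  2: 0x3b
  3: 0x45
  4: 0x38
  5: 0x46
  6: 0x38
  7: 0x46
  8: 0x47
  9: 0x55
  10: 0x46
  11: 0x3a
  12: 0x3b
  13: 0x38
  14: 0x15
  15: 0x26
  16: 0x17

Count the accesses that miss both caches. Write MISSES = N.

MISSES = 5

  [0] addr=0x3a blk=14 s=2: MISS | VC []
  [1] addr=0x3a blk=14 s=2: L1-HIT | VC []
  [2] addr=0x3b blk=14 s=2: L1-HIT | VC []
  [3] addr=0x45 blk=17 s=1: MISS | VC []
  [4] addr=0x38 blk=14 s=2: L1-HIT | VC []
  [5] addr=0x46 blk=17 s=1: L1-HIT | VC []
  [6] addr=0x38 blk=14 s=2: L1-HIT | VC []
  [7] addr=0x46 blk=17 s=1: L1-HIT | VC []
  [8] addr=0x47 blk=17 s=1: L1-HIT | VC []
  [9] addr=0x55 blk=21 s=1: MISS | VC [17]
  [10] addr=0x46 blk=17 s=1: VC-HIT | VC [21]
  [11] addr=0x3a blk=14 s=2: L1-HIT | VC [21]
  [12] addr=0x3b blk=14 s=2: L1-HIT | VC [21]
  [13] addr=0x38 blk=14 s=2: L1-HIT | VC [21]
  [14] addr=0x15 blk=5 s=1: MISS | VC [21, 17]
  [15] addr=0x26 blk=9 s=1: MISS | VC [21, 17, 5]
  [16] addr=0x17 blk=5 s=1: VC-HIT | VC [21, 17, 9]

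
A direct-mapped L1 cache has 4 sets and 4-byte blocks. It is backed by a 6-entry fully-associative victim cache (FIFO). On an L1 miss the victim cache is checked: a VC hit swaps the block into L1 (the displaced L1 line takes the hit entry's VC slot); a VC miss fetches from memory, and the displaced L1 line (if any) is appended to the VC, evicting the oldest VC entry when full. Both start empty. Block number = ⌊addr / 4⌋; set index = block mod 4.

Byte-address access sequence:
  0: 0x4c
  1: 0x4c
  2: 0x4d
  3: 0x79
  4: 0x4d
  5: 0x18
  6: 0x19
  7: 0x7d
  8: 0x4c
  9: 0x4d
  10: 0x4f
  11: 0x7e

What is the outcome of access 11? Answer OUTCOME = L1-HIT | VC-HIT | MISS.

OUTCOME = VC-HIT

#0 0x4c→b19/s3 MISS; vc=[]
#1 0x4c→b19/s3 L1-HIT; vc=[]
#2 0x4d→b19/s3 L1-HIT; vc=[]
#3 0x79→b30/s2 MISS; vc=[]
#4 0x4d→b19/s3 L1-HIT; vc=[]
#5 0x18→b6/s2 MISS; vc=[30]
#6 0x19→b6/s2 L1-HIT; vc=[30]
#7 0x7d→b31/s3 MISS; vc=[30,19]
#8 0x4c→b19/s3 VC-HIT; vc=[30,31]
#9 0x4d→b19/s3 L1-HIT; vc=[30,31]
#10 0x4f→b19/s3 L1-HIT; vc=[30,31]
#11 0x7e→b31/s3 VC-HIT; vc=[30,19]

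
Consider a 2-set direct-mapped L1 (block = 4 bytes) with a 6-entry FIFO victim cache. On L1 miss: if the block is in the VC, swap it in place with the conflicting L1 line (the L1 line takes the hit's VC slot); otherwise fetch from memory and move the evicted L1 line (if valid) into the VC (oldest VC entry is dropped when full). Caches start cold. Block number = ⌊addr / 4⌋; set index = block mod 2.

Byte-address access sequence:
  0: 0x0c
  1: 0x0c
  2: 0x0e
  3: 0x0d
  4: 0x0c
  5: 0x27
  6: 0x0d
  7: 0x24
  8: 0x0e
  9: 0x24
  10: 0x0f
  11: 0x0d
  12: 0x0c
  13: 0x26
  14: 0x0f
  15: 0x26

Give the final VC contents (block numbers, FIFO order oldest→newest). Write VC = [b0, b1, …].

VC = [3]

#0 0xc→b3/s1 MISS; vc=[]
#1 0xc→b3/s1 L1-HIT; vc=[]
#2 0xe→b3/s1 L1-HIT; vc=[]
#3 0xd→b3/s1 L1-HIT; vc=[]
#4 0xc→b3/s1 L1-HIT; vc=[]
#5 0x27→b9/s1 MISS; vc=[3]
#6 0xd→b3/s1 VC-HIT; vc=[9]
#7 0x24→b9/s1 VC-HIT; vc=[3]
#8 0xe→b3/s1 VC-HIT; vc=[9]
#9 0x24→b9/s1 VC-HIT; vc=[3]
#10 0xf→b3/s1 VC-HIT; vc=[9]
#11 0xd→b3/s1 L1-HIT; vc=[9]
#12 0xc→b3/s1 L1-HIT; vc=[9]
#13 0x26→b9/s1 VC-HIT; vc=[3]
#14 0xf→b3/s1 VC-HIT; vc=[9]
#15 0x26→b9/s1 VC-HIT; vc=[3]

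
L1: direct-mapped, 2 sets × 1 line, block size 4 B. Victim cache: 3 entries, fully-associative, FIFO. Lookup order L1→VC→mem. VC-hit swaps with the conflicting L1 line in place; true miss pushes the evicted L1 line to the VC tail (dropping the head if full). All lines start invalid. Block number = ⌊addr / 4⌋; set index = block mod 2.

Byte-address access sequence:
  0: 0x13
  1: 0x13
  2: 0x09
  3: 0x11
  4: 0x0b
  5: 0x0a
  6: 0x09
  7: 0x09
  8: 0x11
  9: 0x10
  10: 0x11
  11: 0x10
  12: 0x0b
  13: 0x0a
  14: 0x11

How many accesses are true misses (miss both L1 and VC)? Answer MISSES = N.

#0 0x13→b4/s0 MISS; vc=[]
#1 0x13→b4/s0 L1-HIT; vc=[]
#2 0x9→b2/s0 MISS; vc=[4]
#3 0x11→b4/s0 VC-HIT; vc=[2]
#4 0xb→b2/s0 VC-HIT; vc=[4]
#5 0xa→b2/s0 L1-HIT; vc=[4]
#6 0x9→b2/s0 L1-HIT; vc=[4]
#7 0x9→b2/s0 L1-HIT; vc=[4]
#8 0x11→b4/s0 VC-HIT; vc=[2]
#9 0x10→b4/s0 L1-HIT; vc=[2]
#10 0x11→b4/s0 L1-HIT; vc=[2]
#11 0x10→b4/s0 L1-HIT; vc=[2]
#12 0xb→b2/s0 VC-HIT; vc=[4]
#13 0xa→b2/s0 L1-HIT; vc=[4]
#14 0x11→b4/s0 VC-HIT; vc=[2]

MISSES = 2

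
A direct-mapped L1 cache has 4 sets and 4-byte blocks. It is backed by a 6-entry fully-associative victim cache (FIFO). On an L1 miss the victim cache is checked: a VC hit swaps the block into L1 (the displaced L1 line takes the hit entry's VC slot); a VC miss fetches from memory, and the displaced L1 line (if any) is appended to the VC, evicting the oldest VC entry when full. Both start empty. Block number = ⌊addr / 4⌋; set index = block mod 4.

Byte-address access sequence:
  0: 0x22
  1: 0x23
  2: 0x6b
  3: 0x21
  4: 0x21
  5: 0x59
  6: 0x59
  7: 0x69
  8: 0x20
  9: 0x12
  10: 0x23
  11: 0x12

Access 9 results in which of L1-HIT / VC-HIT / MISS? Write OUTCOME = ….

OUTCOME = MISS

0: 0x22 (blk 8, set 0) → MISS  vc=[]
1: 0x23 (blk 8, set 0) → L1-HIT  vc=[]
2: 0x6b (blk 26, set 2) → MISS  vc=[]
3: 0x21 (blk 8, set 0) → L1-HIT  vc=[]
4: 0x21 (blk 8, set 0) → L1-HIT  vc=[]
5: 0x59 (blk 22, set 2) → MISS  vc=[26]
6: 0x59 (blk 22, set 2) → L1-HIT  vc=[26]
7: 0x69 (blk 26, set 2) → VC-HIT  vc=[22]
8: 0x20 (blk 8, set 0) → L1-HIT  vc=[22]
9: 0x12 (blk 4, set 0) → MISS  vc=[22, 8]
10: 0x23 (blk 8, set 0) → VC-HIT  vc=[22, 4]
11: 0x12 (blk 4, set 0) → VC-HIT  vc=[22, 8]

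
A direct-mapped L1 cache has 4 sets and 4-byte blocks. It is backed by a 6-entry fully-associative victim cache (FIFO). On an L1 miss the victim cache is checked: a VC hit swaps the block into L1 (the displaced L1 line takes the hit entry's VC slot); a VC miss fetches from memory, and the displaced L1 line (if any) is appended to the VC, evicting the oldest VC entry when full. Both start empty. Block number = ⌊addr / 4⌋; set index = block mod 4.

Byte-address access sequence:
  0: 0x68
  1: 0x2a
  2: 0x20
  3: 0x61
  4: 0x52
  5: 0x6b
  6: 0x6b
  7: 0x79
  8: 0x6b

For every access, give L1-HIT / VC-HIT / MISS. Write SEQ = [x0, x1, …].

SEQ = [MISS, MISS, MISS, MISS, MISS, VC-HIT, L1-HIT, MISS, VC-HIT]

#0 0x68→b26/s2 MISS; vc=[]
#1 0x2a→b10/s2 MISS; vc=[26]
#2 0x20→b8/s0 MISS; vc=[26]
#3 0x61→b24/s0 MISS; vc=[26,8]
#4 0x52→b20/s0 MISS; vc=[26,8,24]
#5 0x6b→b26/s2 VC-HIT; vc=[10,8,24]
#6 0x6b→b26/s2 L1-HIT; vc=[10,8,24]
#7 0x79→b30/s2 MISS; vc=[10,8,24,26]
#8 0x6b→b26/s2 VC-HIT; vc=[10,8,24,30]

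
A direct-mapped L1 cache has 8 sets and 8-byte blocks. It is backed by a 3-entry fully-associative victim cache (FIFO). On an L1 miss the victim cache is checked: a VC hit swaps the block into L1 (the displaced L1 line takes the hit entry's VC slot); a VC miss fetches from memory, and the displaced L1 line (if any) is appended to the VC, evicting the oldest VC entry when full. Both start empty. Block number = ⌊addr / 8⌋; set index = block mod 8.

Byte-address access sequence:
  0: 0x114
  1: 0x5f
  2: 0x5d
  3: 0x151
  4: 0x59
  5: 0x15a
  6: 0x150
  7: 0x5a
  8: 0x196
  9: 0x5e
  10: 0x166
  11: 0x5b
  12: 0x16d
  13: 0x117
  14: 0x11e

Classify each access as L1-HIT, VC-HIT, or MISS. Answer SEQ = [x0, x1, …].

0: 0x114 (blk 34, set 2) → MISS  vc=[]
1: 0x5f (blk 11, set 3) → MISS  vc=[]
2: 0x5d (blk 11, set 3) → L1-HIT  vc=[]
3: 0x151 (blk 42, set 2) → MISS  vc=[34]
4: 0x59 (blk 11, set 3) → L1-HIT  vc=[34]
5: 0x15a (blk 43, set 3) → MISS  vc=[34, 11]
6: 0x150 (blk 42, set 2) → L1-HIT  vc=[34, 11]
7: 0x5a (blk 11, set 3) → VC-HIT  vc=[34, 43]
8: 0x196 (blk 50, set 2) → MISS  vc=[34, 43, 42]
9: 0x5e (blk 11, set 3) → L1-HIT  vc=[34, 43, 42]
10: 0x166 (blk 44, set 4) → MISS  vc=[34, 43, 42]
11: 0x5b (blk 11, set 3) → L1-HIT  vc=[34, 43, 42]
12: 0x16d (blk 45, set 5) → MISS  vc=[34, 43, 42]
13: 0x117 (blk 34, set 2) → VC-HIT  vc=[50, 43, 42]
14: 0x11e (blk 35, set 3) → MISS  vc=[43, 42, 11]

SEQ = [MISS, MISS, L1-HIT, MISS, L1-HIT, MISS, L1-HIT, VC-HIT, MISS, L1-HIT, MISS, L1-HIT, MISS, VC-HIT, MISS]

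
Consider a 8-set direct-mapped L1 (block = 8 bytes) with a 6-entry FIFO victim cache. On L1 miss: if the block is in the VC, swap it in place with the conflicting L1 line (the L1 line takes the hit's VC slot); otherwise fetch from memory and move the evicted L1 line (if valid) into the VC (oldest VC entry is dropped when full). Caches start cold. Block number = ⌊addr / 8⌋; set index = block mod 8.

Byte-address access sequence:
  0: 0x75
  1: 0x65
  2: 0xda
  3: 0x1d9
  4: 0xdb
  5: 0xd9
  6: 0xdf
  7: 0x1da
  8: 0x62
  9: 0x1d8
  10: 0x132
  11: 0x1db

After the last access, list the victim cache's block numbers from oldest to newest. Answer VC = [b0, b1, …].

VC = [27, 14]

0: 0x75 (blk 14, set 6) → MISS  vc=[]
1: 0x65 (blk 12, set 4) → MISS  vc=[]
2: 0xda (blk 27, set 3) → MISS  vc=[]
3: 0x1d9 (blk 59, set 3) → MISS  vc=[27]
4: 0xdb (blk 27, set 3) → VC-HIT  vc=[59]
5: 0xd9 (blk 27, set 3) → L1-HIT  vc=[59]
6: 0xdf (blk 27, set 3) → L1-HIT  vc=[59]
7: 0x1da (blk 59, set 3) → VC-HIT  vc=[27]
8: 0x62 (blk 12, set 4) → L1-HIT  vc=[27]
9: 0x1d8 (blk 59, set 3) → L1-HIT  vc=[27]
10: 0x132 (blk 38, set 6) → MISS  vc=[27, 14]
11: 0x1db (blk 59, set 3) → L1-HIT  vc=[27, 14]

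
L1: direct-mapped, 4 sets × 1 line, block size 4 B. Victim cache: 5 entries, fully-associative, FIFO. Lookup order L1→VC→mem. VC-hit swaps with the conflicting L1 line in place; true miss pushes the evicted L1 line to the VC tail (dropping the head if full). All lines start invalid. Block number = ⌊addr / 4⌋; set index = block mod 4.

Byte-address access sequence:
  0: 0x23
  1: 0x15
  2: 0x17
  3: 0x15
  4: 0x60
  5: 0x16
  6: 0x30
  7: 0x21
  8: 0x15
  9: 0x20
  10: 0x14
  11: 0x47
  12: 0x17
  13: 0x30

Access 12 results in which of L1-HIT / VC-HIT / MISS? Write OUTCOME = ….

  [0] addr=0x23 blk=8 s=0: MISS | VC []
  [1] addr=0x15 blk=5 s=1: MISS | VC []
  [2] addr=0x17 blk=5 s=1: L1-HIT | VC []
  [3] addr=0x15 blk=5 s=1: L1-HIT | VC []
  [4] addr=0x60 blk=24 s=0: MISS | VC [8]
  [5] addr=0x16 blk=5 s=1: L1-HIT | VC [8]
  [6] addr=0x30 blk=12 s=0: MISS | VC [8, 24]
  [7] addr=0x21 blk=8 s=0: VC-HIT | VC [12, 24]
  [8] addr=0x15 blk=5 s=1: L1-HIT | VC [12, 24]
  [9] addr=0x20 blk=8 s=0: L1-HIT | VC [12, 24]
  [10] addr=0x14 blk=5 s=1: L1-HIT | VC [12, 24]
  [11] addr=0x47 blk=17 s=1: MISS | VC [12, 24, 5]
  [12] addr=0x17 blk=5 s=1: VC-HIT | VC [12, 24, 17]
  [13] addr=0x30 blk=12 s=0: VC-HIT | VC [8, 24, 17]

OUTCOME = VC-HIT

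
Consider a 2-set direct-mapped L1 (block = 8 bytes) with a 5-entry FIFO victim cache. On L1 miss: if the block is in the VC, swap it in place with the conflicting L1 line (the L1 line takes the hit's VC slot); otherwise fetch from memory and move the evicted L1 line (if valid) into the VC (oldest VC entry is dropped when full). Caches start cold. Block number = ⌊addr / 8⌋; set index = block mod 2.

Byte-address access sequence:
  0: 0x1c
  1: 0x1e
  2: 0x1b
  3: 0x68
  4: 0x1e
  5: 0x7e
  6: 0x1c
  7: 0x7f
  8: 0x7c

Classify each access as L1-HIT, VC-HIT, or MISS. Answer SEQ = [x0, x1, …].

SEQ = [MISS, L1-HIT, L1-HIT, MISS, VC-HIT, MISS, VC-HIT, VC-HIT, L1-HIT]

#0 0x1c→b3/s1 MISS; vc=[]
#1 0x1e→b3/s1 L1-HIT; vc=[]
#2 0x1b→b3/s1 L1-HIT; vc=[]
#3 0x68→b13/s1 MISS; vc=[3]
#4 0x1e→b3/s1 VC-HIT; vc=[13]
#5 0x7e→b15/s1 MISS; vc=[13,3]
#6 0x1c→b3/s1 VC-HIT; vc=[13,15]
#7 0x7f→b15/s1 VC-HIT; vc=[13,3]
#8 0x7c→b15/s1 L1-HIT; vc=[13,3]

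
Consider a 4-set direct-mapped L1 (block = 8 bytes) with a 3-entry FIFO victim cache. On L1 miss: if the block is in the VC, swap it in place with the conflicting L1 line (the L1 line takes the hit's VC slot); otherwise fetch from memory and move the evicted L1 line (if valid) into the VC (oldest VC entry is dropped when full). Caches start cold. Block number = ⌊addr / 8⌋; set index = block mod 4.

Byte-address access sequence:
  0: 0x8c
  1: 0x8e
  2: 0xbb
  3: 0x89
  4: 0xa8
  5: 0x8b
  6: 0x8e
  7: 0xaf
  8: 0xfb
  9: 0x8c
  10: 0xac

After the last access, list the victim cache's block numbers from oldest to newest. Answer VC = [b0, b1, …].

VC = [17, 23]

  [0] addr=0x8c blk=17 s=1: MISS | VC []
  [1] addr=0x8e blk=17 s=1: L1-HIT | VC []
  [2] addr=0xbb blk=23 s=3: MISS | VC []
  [3] addr=0x89 blk=17 s=1: L1-HIT | VC []
  [4] addr=0xa8 blk=21 s=1: MISS | VC [17]
  [5] addr=0x8b blk=17 s=1: VC-HIT | VC [21]
  [6] addr=0x8e blk=17 s=1: L1-HIT | VC [21]
  [7] addr=0xaf blk=21 s=1: VC-HIT | VC [17]
  [8] addr=0xfb blk=31 s=3: MISS | VC [17, 23]
  [9] addr=0x8c blk=17 s=1: VC-HIT | VC [21, 23]
  [10] addr=0xac blk=21 s=1: VC-HIT | VC [17, 23]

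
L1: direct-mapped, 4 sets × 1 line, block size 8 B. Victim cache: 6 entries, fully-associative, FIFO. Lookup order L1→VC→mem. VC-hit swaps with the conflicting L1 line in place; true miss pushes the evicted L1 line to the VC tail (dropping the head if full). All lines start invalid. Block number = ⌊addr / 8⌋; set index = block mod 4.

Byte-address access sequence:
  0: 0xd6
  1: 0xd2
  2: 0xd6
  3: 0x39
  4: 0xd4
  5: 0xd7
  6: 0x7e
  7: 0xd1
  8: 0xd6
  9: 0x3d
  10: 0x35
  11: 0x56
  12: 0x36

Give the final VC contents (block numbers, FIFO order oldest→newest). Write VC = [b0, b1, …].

VC = [15, 26, 10]

  [0] addr=0xd6 blk=26 s=2: MISS | VC []
  [1] addr=0xd2 blk=26 s=2: L1-HIT | VC []
  [2] addr=0xd6 blk=26 s=2: L1-HIT | VC []
  [3] addr=0x39 blk=7 s=3: MISS | VC []
  [4] addr=0xd4 blk=26 s=2: L1-HIT | VC []
  [5] addr=0xd7 blk=26 s=2: L1-HIT | VC []
  [6] addr=0x7e blk=15 s=3: MISS | VC [7]
  [7] addr=0xd1 blk=26 s=2: L1-HIT | VC [7]
  [8] addr=0xd6 blk=26 s=2: L1-HIT | VC [7]
  [9] addr=0x3d blk=7 s=3: VC-HIT | VC [15]
  [10] addr=0x35 blk=6 s=2: MISS | VC [15, 26]
  [11] addr=0x56 blk=10 s=2: MISS | VC [15, 26, 6]
  [12] addr=0x36 blk=6 s=2: VC-HIT | VC [15, 26, 10]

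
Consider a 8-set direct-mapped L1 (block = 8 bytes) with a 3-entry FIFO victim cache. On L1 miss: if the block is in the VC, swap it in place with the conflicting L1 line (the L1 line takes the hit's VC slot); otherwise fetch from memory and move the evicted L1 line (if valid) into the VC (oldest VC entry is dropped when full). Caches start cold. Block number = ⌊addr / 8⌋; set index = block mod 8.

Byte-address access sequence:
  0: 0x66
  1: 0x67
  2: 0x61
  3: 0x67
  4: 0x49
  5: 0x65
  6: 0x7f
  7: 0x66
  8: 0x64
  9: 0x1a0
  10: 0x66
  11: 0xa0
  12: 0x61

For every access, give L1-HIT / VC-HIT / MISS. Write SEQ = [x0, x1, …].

#0 0x66→b12/s4 MISS; vc=[]
#1 0x67→b12/s4 L1-HIT; vc=[]
#2 0x61→b12/s4 L1-HIT; vc=[]
#3 0x67→b12/s4 L1-HIT; vc=[]
#4 0x49→b9/s1 MISS; vc=[]
#5 0x65→b12/s4 L1-HIT; vc=[]
#6 0x7f→b15/s7 MISS; vc=[]
#7 0x66→b12/s4 L1-HIT; vc=[]
#8 0x64→b12/s4 L1-HIT; vc=[]
#9 0x1a0→b52/s4 MISS; vc=[12]
#10 0x66→b12/s4 VC-HIT; vc=[52]
#11 0xa0→b20/s4 MISS; vc=[52,12]
#12 0x61→b12/s4 VC-HIT; vc=[52,20]

SEQ = [MISS, L1-HIT, L1-HIT, L1-HIT, MISS, L1-HIT, MISS, L1-HIT, L1-HIT, MISS, VC-HIT, MISS, VC-HIT]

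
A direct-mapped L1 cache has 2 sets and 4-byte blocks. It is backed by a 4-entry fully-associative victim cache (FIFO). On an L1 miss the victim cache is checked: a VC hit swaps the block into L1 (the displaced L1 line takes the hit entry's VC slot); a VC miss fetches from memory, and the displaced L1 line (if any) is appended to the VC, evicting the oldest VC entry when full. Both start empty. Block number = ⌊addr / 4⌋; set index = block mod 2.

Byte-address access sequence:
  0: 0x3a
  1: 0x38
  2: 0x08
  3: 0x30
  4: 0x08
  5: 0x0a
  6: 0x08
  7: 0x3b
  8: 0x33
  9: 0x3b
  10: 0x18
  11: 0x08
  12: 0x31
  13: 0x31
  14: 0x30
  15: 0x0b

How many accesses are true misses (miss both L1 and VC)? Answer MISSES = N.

  [0] addr=0x3a blk=14 s=0: MISS | VC []
  [1] addr=0x38 blk=14 s=0: L1-HIT | VC []
  [2] addr=0x8 blk=2 s=0: MISS | VC [14]
  [3] addr=0x30 blk=12 s=0: MISS | VC [14, 2]
  [4] addr=0x8 blk=2 s=0: VC-HIT | VC [14, 12]
  [5] addr=0xa blk=2 s=0: L1-HIT | VC [14, 12]
  [6] addr=0x8 blk=2 s=0: L1-HIT | VC [14, 12]
  [7] addr=0x3b blk=14 s=0: VC-HIT | VC [2, 12]
  [8] addr=0x33 blk=12 s=0: VC-HIT | VC [2, 14]
  [9] addr=0x3b blk=14 s=0: VC-HIT | VC [2, 12]
  [10] addr=0x18 blk=6 s=0: MISS | VC [2, 12, 14]
  [11] addr=0x8 blk=2 s=0: VC-HIT | VC [6, 12, 14]
  [12] addr=0x31 blk=12 s=0: VC-HIT | VC [6, 2, 14]
  [13] addr=0x31 blk=12 s=0: L1-HIT | VC [6, 2, 14]
  [14] addr=0x30 blk=12 s=0: L1-HIT | VC [6, 2, 14]
  [15] addr=0xb blk=2 s=0: VC-HIT | VC [6, 12, 14]

MISSES = 4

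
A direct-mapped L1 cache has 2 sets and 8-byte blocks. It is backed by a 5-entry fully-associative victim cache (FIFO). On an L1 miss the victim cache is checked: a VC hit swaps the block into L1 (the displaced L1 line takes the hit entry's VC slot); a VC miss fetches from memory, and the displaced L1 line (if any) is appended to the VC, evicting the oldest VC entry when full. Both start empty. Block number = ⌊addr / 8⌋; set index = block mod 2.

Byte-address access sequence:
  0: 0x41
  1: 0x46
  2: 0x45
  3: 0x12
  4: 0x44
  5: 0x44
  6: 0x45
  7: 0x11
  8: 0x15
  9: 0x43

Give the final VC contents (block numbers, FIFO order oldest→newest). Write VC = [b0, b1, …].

VC = [2]

  [0] addr=0x41 blk=8 s=0: MISS | VC []
  [1] addr=0x46 blk=8 s=0: L1-HIT | VC []
  [2] addr=0x45 blk=8 s=0: L1-HIT | VC []
  [3] addr=0x12 blk=2 s=0: MISS | VC [8]
  [4] addr=0x44 blk=8 s=0: VC-HIT | VC [2]
  [5] addr=0x44 blk=8 s=0: L1-HIT | VC [2]
  [6] addr=0x45 blk=8 s=0: L1-HIT | VC [2]
  [7] addr=0x11 blk=2 s=0: VC-HIT | VC [8]
  [8] addr=0x15 blk=2 s=0: L1-HIT | VC [8]
  [9] addr=0x43 blk=8 s=0: VC-HIT | VC [2]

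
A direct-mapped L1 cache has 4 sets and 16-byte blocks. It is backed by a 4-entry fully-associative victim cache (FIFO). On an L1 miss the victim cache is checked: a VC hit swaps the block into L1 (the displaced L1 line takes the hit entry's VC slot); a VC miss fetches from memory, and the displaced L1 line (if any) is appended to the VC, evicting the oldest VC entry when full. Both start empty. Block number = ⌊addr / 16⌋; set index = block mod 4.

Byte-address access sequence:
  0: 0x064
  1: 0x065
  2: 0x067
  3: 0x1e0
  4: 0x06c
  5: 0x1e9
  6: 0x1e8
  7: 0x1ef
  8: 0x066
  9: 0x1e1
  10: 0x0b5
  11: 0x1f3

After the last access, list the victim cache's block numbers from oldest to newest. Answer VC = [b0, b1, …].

0: 0x64 (blk 6, set 2) → MISS  vc=[]
1: 0x65 (blk 6, set 2) → L1-HIT  vc=[]
2: 0x67 (blk 6, set 2) → L1-HIT  vc=[]
3: 0x1e0 (blk 30, set 2) → MISS  vc=[6]
4: 0x6c (blk 6, set 2) → VC-HIT  vc=[30]
5: 0x1e9 (blk 30, set 2) → VC-HIT  vc=[6]
6: 0x1e8 (blk 30, set 2) → L1-HIT  vc=[6]
7: 0x1ef (blk 30, set 2) → L1-HIT  vc=[6]
8: 0x66 (blk 6, set 2) → VC-HIT  vc=[30]
9: 0x1e1 (blk 30, set 2) → VC-HIT  vc=[6]
10: 0xb5 (blk 11, set 3) → MISS  vc=[6]
11: 0x1f3 (blk 31, set 3) → MISS  vc=[6, 11]

VC = [6, 11]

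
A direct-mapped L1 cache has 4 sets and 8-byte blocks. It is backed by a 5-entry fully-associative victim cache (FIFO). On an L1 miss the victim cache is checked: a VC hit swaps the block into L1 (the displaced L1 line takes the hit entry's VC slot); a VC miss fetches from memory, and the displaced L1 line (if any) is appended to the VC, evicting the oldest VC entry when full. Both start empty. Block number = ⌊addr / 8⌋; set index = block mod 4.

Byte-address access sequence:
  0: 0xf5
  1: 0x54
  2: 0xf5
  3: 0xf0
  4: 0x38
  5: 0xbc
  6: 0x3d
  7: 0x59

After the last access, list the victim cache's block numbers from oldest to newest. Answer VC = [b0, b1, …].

  [0] addr=0xf5 blk=30 s=2: MISS | VC []
  [1] addr=0x54 blk=10 s=2: MISS | VC [30]
  [2] addr=0xf5 blk=30 s=2: VC-HIT | VC [10]
  [3] addr=0xf0 blk=30 s=2: L1-HIT | VC [10]
  [4] addr=0x38 blk=7 s=3: MISS | VC [10]
  [5] addr=0xbc blk=23 s=3: MISS | VC [10, 7]
  [6] addr=0x3d blk=7 s=3: VC-HIT | VC [10, 23]
  [7] addr=0x59 blk=11 s=3: MISS | VC [10, 23, 7]

VC = [10, 23, 7]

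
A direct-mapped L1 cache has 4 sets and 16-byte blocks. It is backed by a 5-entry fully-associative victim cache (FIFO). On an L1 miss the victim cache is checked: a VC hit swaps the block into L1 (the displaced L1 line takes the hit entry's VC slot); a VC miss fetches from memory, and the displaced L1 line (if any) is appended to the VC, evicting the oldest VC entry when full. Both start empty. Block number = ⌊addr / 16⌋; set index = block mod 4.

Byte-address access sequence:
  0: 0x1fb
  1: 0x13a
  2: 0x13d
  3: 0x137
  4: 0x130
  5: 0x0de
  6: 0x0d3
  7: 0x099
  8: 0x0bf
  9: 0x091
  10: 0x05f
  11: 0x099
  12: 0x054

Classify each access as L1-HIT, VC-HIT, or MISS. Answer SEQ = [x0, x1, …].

  [0] addr=0x1fb blk=31 s=3: MISS | VC []
  [1] addr=0x13a blk=19 s=3: MISS | VC [31]
  [2] addr=0x13d blk=19 s=3: L1-HIT | VC [31]
  [3] addr=0x137 blk=19 s=3: L1-HIT | VC [31]
  [4] addr=0x130 blk=19 s=3: L1-HIT | VC [31]
  [5] addr=0xde blk=13 s=1: MISS | VC [31]
  [6] addr=0xd3 blk=13 s=1: L1-HIT | VC [31]
  [7] addr=0x99 blk=9 s=1: MISS | VC [31, 13]
  [8] addr=0xbf blk=11 s=3: MISS | VC [31, 13, 19]
  [9] addr=0x91 blk=9 s=1: L1-HIT | VC [31, 13, 19]
  [10] addr=0x5f blk=5 s=1: MISS | VC [31, 13, 19, 9]
  [11] addr=0x99 blk=9 s=1: VC-HIT | VC [31, 13, 19, 5]
  [12] addr=0x54 blk=5 s=1: VC-HIT | VC [31, 13, 19, 9]

SEQ = [MISS, MISS, L1-HIT, L1-HIT, L1-HIT, MISS, L1-HIT, MISS, MISS, L1-HIT, MISS, VC-HIT, VC-HIT]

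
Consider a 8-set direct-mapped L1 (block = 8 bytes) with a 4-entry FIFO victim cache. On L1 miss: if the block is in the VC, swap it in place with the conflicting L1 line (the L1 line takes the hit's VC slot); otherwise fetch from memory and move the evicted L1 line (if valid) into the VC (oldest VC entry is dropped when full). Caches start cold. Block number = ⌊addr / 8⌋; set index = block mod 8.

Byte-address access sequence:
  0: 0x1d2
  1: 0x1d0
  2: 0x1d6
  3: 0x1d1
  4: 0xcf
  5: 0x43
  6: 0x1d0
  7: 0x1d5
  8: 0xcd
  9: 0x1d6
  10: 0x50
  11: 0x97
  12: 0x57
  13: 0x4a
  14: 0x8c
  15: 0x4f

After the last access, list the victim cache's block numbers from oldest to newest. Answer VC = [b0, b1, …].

  [0] addr=0x1d2 blk=58 s=2: MISS | VC []
  [1] addr=0x1d0 blk=58 s=2: L1-HIT | VC []
  [2] addr=0x1d6 blk=58 s=2: L1-HIT | VC []
  [3] addr=0x1d1 blk=58 s=2: L1-HIT | VC []
  [4] addr=0xcf blk=25 s=1: MISS | VC []
  [5] addr=0x43 blk=8 s=0: MISS | VC []
  [6] addr=0x1d0 blk=58 s=2: L1-HIT | VC []
  [7] addr=0x1d5 blk=58 s=2: L1-HIT | VC []
  [8] addr=0xcd blk=25 s=1: L1-HIT | VC []
  [9] addr=0x1d6 blk=58 s=2: L1-HIT | VC []
  [10] addr=0x50 blk=10 s=2: MISS | VC [58]
  [11] addr=0x97 blk=18 s=2: MISS | VC [58, 10]
  [12] addr=0x57 blk=10 s=2: VC-HIT | VC [58, 18]
  [13] addr=0x4a blk=9 s=1: MISS | VC [58, 18, 25]
  [14] addr=0x8c blk=17 s=1: MISS | VC [58, 18, 25, 9]
  [15] addr=0x4f blk=9 s=1: VC-HIT | VC [58, 18, 25, 17]

VC = [58, 18, 25, 17]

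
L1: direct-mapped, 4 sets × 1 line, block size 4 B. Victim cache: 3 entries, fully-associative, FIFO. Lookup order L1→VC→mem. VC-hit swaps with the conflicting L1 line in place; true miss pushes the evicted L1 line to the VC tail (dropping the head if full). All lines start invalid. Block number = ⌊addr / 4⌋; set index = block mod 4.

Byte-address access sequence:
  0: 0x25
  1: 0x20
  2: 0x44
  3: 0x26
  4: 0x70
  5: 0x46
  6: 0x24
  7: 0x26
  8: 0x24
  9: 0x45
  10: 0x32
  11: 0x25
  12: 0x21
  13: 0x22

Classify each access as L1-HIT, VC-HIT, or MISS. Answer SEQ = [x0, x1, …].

#0 0x25→b9/s1 MISS; vc=[]
#1 0x20→b8/s0 MISS; vc=[]
#2 0x44→b17/s1 MISS; vc=[9]
#3 0x26→b9/s1 VC-HIT; vc=[17]
#4 0x70→b28/s0 MISS; vc=[17,8]
#5 0x46→b17/s1 VC-HIT; vc=[9,8]
#6 0x24→b9/s1 VC-HIT; vc=[17,8]
#7 0x26→b9/s1 L1-HIT; vc=[17,8]
#8 0x24→b9/s1 L1-HIT; vc=[17,8]
#9 0x45→b17/s1 VC-HIT; vc=[9,8]
#10 0x32→b12/s0 MISS; vc=[9,8,28]
#11 0x25→b9/s1 VC-HIT; vc=[17,8,28]
#12 0x21→b8/s0 VC-HIT; vc=[17,12,28]
#13 0x22→b8/s0 L1-HIT; vc=[17,12,28]

SEQ = [MISS, MISS, MISS, VC-HIT, MISS, VC-HIT, VC-HIT, L1-HIT, L1-HIT, VC-HIT, MISS, VC-HIT, VC-HIT, L1-HIT]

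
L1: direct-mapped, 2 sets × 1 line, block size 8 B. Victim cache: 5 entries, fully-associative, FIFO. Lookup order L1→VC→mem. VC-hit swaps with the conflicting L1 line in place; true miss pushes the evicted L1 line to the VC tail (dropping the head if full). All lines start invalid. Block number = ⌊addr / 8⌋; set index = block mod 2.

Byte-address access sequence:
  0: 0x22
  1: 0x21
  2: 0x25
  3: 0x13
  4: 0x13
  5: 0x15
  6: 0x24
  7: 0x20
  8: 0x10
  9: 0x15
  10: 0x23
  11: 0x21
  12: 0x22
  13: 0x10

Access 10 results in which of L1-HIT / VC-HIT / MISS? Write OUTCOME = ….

  [0] addr=0x22 blk=4 s=0: MISS | VC []
  [1] addr=0x21 blk=4 s=0: L1-HIT | VC []
  [2] addr=0x25 blk=4 s=0: L1-HIT | VC []
  [3] addr=0x13 blk=2 s=0: MISS | VC [4]
  [4] addr=0x13 blk=2 s=0: L1-HIT | VC [4]
  [5] addr=0x15 blk=2 s=0: L1-HIT | VC [4]
  [6] addr=0x24 blk=4 s=0: VC-HIT | VC [2]
  [7] addr=0x20 blk=4 s=0: L1-HIT | VC [2]
  [8] addr=0x10 blk=2 s=0: VC-HIT | VC [4]
  [9] addr=0x15 blk=2 s=0: L1-HIT | VC [4]
  [10] addr=0x23 blk=4 s=0: VC-HIT | VC [2]
  [11] addr=0x21 blk=4 s=0: L1-HIT | VC [2]
  [12] addr=0x22 blk=4 s=0: L1-HIT | VC [2]
  [13] addr=0x10 blk=2 s=0: VC-HIT | VC [4]

OUTCOME = VC-HIT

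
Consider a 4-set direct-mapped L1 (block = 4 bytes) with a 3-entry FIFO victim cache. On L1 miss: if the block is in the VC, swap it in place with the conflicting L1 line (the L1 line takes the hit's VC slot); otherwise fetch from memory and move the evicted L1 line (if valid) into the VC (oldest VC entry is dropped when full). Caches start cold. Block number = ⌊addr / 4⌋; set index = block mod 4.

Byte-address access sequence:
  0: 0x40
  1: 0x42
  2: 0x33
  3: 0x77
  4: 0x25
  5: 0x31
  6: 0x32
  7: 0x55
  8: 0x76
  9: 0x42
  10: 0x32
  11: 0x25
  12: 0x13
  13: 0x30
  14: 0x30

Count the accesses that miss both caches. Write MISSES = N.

#0 0x40→b16/s0 MISS; vc=[]
#1 0x42→b16/s0 L1-HIT; vc=[]
#2 0x33→b12/s0 MISS; vc=[16]
#3 0x77→b29/s1 MISS; vc=[16]
#4 0x25→b9/s1 MISS; vc=[16,29]
#5 0x31→b12/s0 L1-HIT; vc=[16,29]
#6 0x32→b12/s0 L1-HIT; vc=[16,29]
#7 0x55→b21/s1 MISS; vc=[16,29,9]
#8 0x76→b29/s1 VC-HIT; vc=[16,21,9]
#9 0x42→b16/s0 VC-HIT; vc=[12,21,9]
#10 0x32→b12/s0 VC-HIT; vc=[16,21,9]
#11 0x25→b9/s1 VC-HIT; vc=[16,21,29]
#12 0x13→b4/s0 MISS; vc=[21,29,12]
#13 0x30→b12/s0 VC-HIT; vc=[21,29,4]
#14 0x30→b12/s0 L1-HIT; vc=[21,29,4]

MISSES = 6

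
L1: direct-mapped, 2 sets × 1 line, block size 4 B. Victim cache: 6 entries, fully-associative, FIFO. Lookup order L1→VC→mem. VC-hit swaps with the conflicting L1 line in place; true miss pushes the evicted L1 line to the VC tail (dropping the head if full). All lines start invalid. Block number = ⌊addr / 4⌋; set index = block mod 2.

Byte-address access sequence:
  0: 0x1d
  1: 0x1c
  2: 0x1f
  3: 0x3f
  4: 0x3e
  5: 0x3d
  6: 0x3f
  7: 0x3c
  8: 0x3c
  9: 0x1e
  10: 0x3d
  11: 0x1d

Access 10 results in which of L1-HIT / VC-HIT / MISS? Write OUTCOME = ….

OUTCOME = VC-HIT

#0 0x1d→b7/s1 MISS; vc=[]
#1 0x1c→b7/s1 L1-HIT; vc=[]
#2 0x1f→b7/s1 L1-HIT; vc=[]
#3 0x3f→b15/s1 MISS; vc=[7]
#4 0x3e→b15/s1 L1-HIT; vc=[7]
#5 0x3d→b15/s1 L1-HIT; vc=[7]
#6 0x3f→b15/s1 L1-HIT; vc=[7]
#7 0x3c→b15/s1 L1-HIT; vc=[7]
#8 0x3c→b15/s1 L1-HIT; vc=[7]
#9 0x1e→b7/s1 VC-HIT; vc=[15]
#10 0x3d→b15/s1 VC-HIT; vc=[7]
#11 0x1d→b7/s1 VC-HIT; vc=[15]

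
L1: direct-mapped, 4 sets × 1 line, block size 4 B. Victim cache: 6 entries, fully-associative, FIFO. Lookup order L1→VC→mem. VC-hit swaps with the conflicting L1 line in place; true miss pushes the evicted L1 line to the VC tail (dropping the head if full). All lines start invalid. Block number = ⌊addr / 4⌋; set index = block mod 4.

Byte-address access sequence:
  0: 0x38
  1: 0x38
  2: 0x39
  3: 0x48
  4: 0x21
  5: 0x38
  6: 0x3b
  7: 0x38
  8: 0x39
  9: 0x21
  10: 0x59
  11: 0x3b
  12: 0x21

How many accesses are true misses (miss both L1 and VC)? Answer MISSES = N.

0: 0x38 (blk 14, set 2) → MISS  vc=[]
1: 0x38 (blk 14, set 2) → L1-HIT  vc=[]
2: 0x39 (blk 14, set 2) → L1-HIT  vc=[]
3: 0x48 (blk 18, set 2) → MISS  vc=[14]
4: 0x21 (blk 8, set 0) → MISS  vc=[14]
5: 0x38 (blk 14, set 2) → VC-HIT  vc=[18]
6: 0x3b (blk 14, set 2) → L1-HIT  vc=[18]
7: 0x38 (blk 14, set 2) → L1-HIT  vc=[18]
8: 0x39 (blk 14, set 2) → L1-HIT  vc=[18]
9: 0x21 (blk 8, set 0) → L1-HIT  vc=[18]
10: 0x59 (blk 22, set 2) → MISS  vc=[18, 14]
11: 0x3b (blk 14, set 2) → VC-HIT  vc=[18, 22]
12: 0x21 (blk 8, set 0) → L1-HIT  vc=[18, 22]

MISSES = 4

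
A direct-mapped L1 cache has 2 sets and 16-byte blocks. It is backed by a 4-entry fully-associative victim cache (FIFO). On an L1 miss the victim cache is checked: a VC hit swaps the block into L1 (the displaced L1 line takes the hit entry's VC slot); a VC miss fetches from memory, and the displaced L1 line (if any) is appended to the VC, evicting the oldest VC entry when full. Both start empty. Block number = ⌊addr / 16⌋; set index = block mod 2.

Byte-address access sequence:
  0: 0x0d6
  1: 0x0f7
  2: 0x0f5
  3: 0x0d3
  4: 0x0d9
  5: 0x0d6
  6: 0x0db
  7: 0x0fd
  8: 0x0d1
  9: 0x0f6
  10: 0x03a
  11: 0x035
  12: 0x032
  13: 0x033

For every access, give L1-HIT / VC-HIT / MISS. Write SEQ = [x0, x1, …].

#0 0xd6→b13/s1 MISS; vc=[]
#1 0xf7→b15/s1 MISS; vc=[13]
#2 0xf5→b15/s1 L1-HIT; vc=[13]
#3 0xd3→b13/s1 VC-HIT; vc=[15]
#4 0xd9→b13/s1 L1-HIT; vc=[15]
#5 0xd6→b13/s1 L1-HIT; vc=[15]
#6 0xdb→b13/s1 L1-HIT; vc=[15]
#7 0xfd→b15/s1 VC-HIT; vc=[13]
#8 0xd1→b13/s1 VC-HIT; vc=[15]
#9 0xf6→b15/s1 VC-HIT; vc=[13]
#10 0x3a→b3/s1 MISS; vc=[13,15]
#11 0x35→b3/s1 L1-HIT; vc=[13,15]
#12 0x32→b3/s1 L1-HIT; vc=[13,15]
#13 0x33→b3/s1 L1-HIT; vc=[13,15]

SEQ = [MISS, MISS, L1-HIT, VC-HIT, L1-HIT, L1-HIT, L1-HIT, VC-HIT, VC-HIT, VC-HIT, MISS, L1-HIT, L1-HIT, L1-HIT]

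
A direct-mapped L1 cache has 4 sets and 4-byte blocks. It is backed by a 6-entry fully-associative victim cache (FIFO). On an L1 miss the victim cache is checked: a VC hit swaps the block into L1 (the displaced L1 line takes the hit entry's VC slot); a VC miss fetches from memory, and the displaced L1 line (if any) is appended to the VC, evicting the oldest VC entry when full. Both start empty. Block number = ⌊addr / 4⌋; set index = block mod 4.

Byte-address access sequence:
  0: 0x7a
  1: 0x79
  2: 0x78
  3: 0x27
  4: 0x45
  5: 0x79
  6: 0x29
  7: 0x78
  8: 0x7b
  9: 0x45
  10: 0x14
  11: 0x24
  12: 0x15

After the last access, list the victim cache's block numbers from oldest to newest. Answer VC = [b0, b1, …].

VC = [9, 10, 17]

#0 0x7a→b30/s2 MISS; vc=[]
#1 0x79→b30/s2 L1-HIT; vc=[]
#2 0x78→b30/s2 L1-HIT; vc=[]
#3 0x27→b9/s1 MISS; vc=[]
#4 0x45→b17/s1 MISS; vc=[9]
#5 0x79→b30/s2 L1-HIT; vc=[9]
#6 0x29→b10/s2 MISS; vc=[9,30]
#7 0x78→b30/s2 VC-HIT; vc=[9,10]
#8 0x7b→b30/s2 L1-HIT; vc=[9,10]
#9 0x45→b17/s1 L1-HIT; vc=[9,10]
#10 0x14→b5/s1 MISS; vc=[9,10,17]
#11 0x24→b9/s1 VC-HIT; vc=[5,10,17]
#12 0x15→b5/s1 VC-HIT; vc=[9,10,17]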